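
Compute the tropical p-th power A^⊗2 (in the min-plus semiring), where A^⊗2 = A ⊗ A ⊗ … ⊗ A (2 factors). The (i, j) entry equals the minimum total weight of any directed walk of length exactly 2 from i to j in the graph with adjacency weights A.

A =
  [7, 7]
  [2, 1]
A^⊗2 =
  [9, 8]
  [3, 2]

Each entry (A^⊗2)_ij equals the minimum over all length-2 walks i = v_0 → v_1 → … → v_2 = j of Σ_t A[v_t][v_{t+1}]. For example, for (i, j) = (0, 1) we minimise over 2 possible intermediate vertex sequences; the minimum is 8, attained along the walk 0 → 1 → 1.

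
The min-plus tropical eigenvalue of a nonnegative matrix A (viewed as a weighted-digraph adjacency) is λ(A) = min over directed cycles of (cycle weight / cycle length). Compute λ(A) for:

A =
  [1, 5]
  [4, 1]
λ(A) = 1

Enumerate directed cycles and compute their means (weight / length). Sample:
  cycle 0 → 0: weight = 1, length = 1, mean = 1/1 ≈ 1.000
  cycle 1 → 1: weight = 1, length = 1, mean = 1/1 ≈ 1.000
  cycle 0 → 1 → 0: weight = 9, length = 2, mean = 9/2 ≈ 4.500
  cycle 1 → 0 → 1: weight = 9, length = 2, mean = 9/2 ≈ 4.500
Minimum mean = 1.000, attained e.g. along the cycle 0 → 0 with weight 1 and length 1. So λ(A) = 1/1 = 1.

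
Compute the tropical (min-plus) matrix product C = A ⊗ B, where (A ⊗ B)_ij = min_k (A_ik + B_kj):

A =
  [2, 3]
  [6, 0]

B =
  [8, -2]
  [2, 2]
A ⊗ B =
  [5, 0]
  [2, 2]

Apply the min-plus product entry-by-entry:
  C[0][0] = min over k of (A[0][0] + B[0][0] = 2 + 8 = 10, A[0][1] + B[1][0] = 3 + 2 = 5) = 5 (attained at k = 1)
  C[0][1] = min over k of (A[0][0] + B[0][1] = 2 + -2 = 0, A[0][1] + B[1][1] = 3 + 2 = 5) = 0 (attained at k = 0)
  C[1][0] = min over k of (A[1][0] + B[0][0] = 6 + 8 = 14, A[1][1] + B[1][0] = 0 + 2 = 2) = 2 (attained at k = 1)
  C[1][1] = min over k of (A[1][0] + B[0][1] = 6 + -2 = 4, A[1][1] + B[1][1] = 0 + 2 = 2) = 2 (attained at k = 1)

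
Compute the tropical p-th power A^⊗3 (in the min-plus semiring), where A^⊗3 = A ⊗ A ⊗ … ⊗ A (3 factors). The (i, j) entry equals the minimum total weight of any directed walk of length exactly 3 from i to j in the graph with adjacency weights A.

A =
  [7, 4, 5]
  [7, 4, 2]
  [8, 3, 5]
A^⊗3 =
  [14, 9, 10]
  [12, 9, 7]
  [13, 8, 9]

Each entry (A^⊗3)_ij equals the minimum over all length-3 walks i = v_0 → v_1 → … → v_3 = j of Σ_t A[v_t][v_{t+1}]. For example, for (i, j) = (0, 2) we minimise over 9 possible intermediate vertex sequences; the minimum is 10, attained along the walk 0 → 1 → 1 → 2.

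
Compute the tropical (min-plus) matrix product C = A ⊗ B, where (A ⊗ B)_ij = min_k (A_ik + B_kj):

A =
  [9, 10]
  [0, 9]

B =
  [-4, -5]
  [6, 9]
A ⊗ B =
  [5, 4]
  [-4, -5]

Apply the min-plus product entry-by-entry:
  C[0][0] = min over k of (A[0][0] + B[0][0] = 9 + -4 = 5, A[0][1] + B[1][0] = 10 + 6 = 16) = 5 (attained at k = 0)
  C[0][1] = min over k of (A[0][0] + B[0][1] = 9 + -5 = 4, A[0][1] + B[1][1] = 10 + 9 = 19) = 4 (attained at k = 0)
  C[1][0] = min over k of (A[1][0] + B[0][0] = 0 + -4 = -4, A[1][1] + B[1][0] = 9 + 6 = 15) = -4 (attained at k = 0)
  C[1][1] = min over k of (A[1][0] + B[0][1] = 0 + -5 = -5, A[1][1] + B[1][1] = 9 + 9 = 18) = -5 (attained at k = 0)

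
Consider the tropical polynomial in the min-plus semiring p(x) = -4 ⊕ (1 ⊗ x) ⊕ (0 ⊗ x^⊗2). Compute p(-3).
p(-3) = -6

A tropical monomial a ⊗ x^⊗i evaluates to a + i · x. Evaluating each term at x = -3:
  Term 0 contributes -4 + 0 · -3 = -4
  Term 1 contributes 1 + 1 · -3 = -2
  Term 2 contributes 0 + 2 · -3 = -6
p(-3) = ⊕ of these = min[-4, -2, -6] = -6.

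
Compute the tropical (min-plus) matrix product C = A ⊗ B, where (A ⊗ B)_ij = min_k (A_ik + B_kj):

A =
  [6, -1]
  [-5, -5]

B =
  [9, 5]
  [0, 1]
A ⊗ B =
  [-1, 0]
  [-5, -4]

Apply the min-plus product entry-by-entry:
  C[0][0] = min over k of (A[0][0] + B[0][0] = 6 + 9 = 15, A[0][1] + B[1][0] = -1 + 0 = -1) = -1 (attained at k = 1)
  C[0][1] = min over k of (A[0][0] + B[0][1] = 6 + 5 = 11, A[0][1] + B[1][1] = -1 + 1 = 0) = 0 (attained at k = 1)
  C[1][0] = min over k of (A[1][0] + B[0][0] = -5 + 9 = 4, A[1][1] + B[1][0] = -5 + 0 = -5) = -5 (attained at k = 1)
  C[1][1] = min over k of (A[1][0] + B[0][1] = -5 + 5 = 0, A[1][1] + B[1][1] = -5 + 1 = -4) = -4 (attained at k = 1)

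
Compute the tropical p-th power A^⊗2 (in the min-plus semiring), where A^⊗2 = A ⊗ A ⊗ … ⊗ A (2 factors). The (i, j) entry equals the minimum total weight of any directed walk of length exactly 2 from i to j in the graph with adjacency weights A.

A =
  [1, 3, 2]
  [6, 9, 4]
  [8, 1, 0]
A^⊗2 =
  [2, 3, 2]
  [7, 5, 4]
  [7, 1, 0]

Each entry (A^⊗2)_ij equals the minimum over all length-2 walks i = v_0 → v_1 → … → v_2 = j of Σ_t A[v_t][v_{t+1}]. For example, for (i, j) = (0, 2) we minimise over 3 possible intermediate vertex sequences; the minimum is 2, attained along the walk 0 → 2 → 2.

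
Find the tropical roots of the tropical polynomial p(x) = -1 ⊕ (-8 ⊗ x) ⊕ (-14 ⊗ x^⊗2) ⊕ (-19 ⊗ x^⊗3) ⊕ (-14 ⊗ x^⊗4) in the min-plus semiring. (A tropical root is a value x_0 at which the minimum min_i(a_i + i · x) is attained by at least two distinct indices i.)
Roots: {-5, 5, 6, 7}

Each tropical root is a break point of the lower envelope of the lines y = a_i + i · x (there are 5 lines, with slopes 0, 1, ..., 4). Only the lines that attain the minimum somewhere contribute to roots; other lines are dominated. Here the surviving (envelope) indices are i = 4, i = 3, i = 2, i = 1, i = 0.
Intersections between consecutive envelope lines give the roots: for adjacent envelope indices i < j the intersection is x = (a_i − a_j) / (j − i). Reading off the sorted break points: {-5, 5, 6, 7}.
Verification: at each break x_0, at least two indices attain the minimum of min_i(a_i + i · x_0).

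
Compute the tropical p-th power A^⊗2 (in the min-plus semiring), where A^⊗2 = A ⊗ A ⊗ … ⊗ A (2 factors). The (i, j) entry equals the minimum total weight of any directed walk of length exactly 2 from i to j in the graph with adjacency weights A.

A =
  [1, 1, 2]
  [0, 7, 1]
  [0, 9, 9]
A^⊗2 =
  [1, 2, 2]
  [1, 1, 2]
  [1, 1, 2]

Each entry (A^⊗2)_ij equals the minimum over all length-2 walks i = v_0 → v_1 → … → v_2 = j of Σ_t A[v_t][v_{t+1}]. For example, for (i, j) = (0, 2) we minimise over 3 possible intermediate vertex sequences; the minimum is 2, attained along the walk 0 → 1 → 2.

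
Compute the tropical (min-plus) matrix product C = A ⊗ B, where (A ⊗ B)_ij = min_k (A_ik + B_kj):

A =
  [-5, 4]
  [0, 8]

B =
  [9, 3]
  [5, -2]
A ⊗ B =
  [4, -2]
  [9, 3]

Apply the min-plus product entry-by-entry:
  C[0][0] = min over k of (A[0][0] + B[0][0] = -5 + 9 = 4, A[0][1] + B[1][0] = 4 + 5 = 9) = 4 (attained at k = 0)
  C[0][1] = min over k of (A[0][0] + B[0][1] = -5 + 3 = -2, A[0][1] + B[1][1] = 4 + -2 = 2) = -2 (attained at k = 0)
  C[1][0] = min over k of (A[1][0] + B[0][0] = 0 + 9 = 9, A[1][1] + B[1][0] = 8 + 5 = 13) = 9 (attained at k = 0)
  C[1][1] = min over k of (A[1][0] + B[0][1] = 0 + 3 = 3, A[1][1] + B[1][1] = 8 + -2 = 6) = 3 (attained at k = 0)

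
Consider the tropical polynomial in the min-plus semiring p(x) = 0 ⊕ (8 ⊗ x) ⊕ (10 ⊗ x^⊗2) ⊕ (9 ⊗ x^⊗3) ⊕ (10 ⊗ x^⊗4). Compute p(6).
p(6) = 0

A tropical monomial a ⊗ x^⊗i evaluates to a + i · x. Evaluating each term at x = 6:
  Term 0 contributes 0 + 0 · 6 = 0
  Term 1 contributes 8 + 1 · 6 = 14
  Term 2 contributes 10 + 2 · 6 = 22
  Term 3 contributes 9 + 3 · 6 = 27
  Term 4 contributes 10 + 4 · 6 = 34
p(6) = ⊕ of these = min[0, 14, 22, 27, 34] = 0.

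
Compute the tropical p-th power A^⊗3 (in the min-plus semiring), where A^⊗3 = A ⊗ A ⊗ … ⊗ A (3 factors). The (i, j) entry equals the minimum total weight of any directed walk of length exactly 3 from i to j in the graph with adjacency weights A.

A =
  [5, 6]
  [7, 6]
A^⊗3 =
  [15, 16]
  [17, 18]

Each entry (A^⊗3)_ij equals the minimum over all length-3 walks i = v_0 → v_1 → … → v_3 = j of Σ_t A[v_t][v_{t+1}]. For example, for (i, j) = (0, 1) we minimise over 4 possible intermediate vertex sequences; the minimum is 16, attained along the walk 0 → 0 → 0 → 1.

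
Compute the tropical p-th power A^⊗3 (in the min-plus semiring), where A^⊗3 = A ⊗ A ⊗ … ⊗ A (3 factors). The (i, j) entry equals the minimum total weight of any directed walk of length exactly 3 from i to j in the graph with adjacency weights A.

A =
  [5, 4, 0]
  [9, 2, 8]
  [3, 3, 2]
A^⊗3 =
  [5, 5, 3]
  [12, 6, 11]
  [6, 6, 5]

Each entry (A^⊗3)_ij equals the minimum over all length-3 walks i = v_0 → v_1 → … → v_3 = j of Σ_t A[v_t][v_{t+1}]. For example, for (i, j) = (0, 2) we minimise over 9 possible intermediate vertex sequences; the minimum is 3, attained along the walk 0 → 2 → 0 → 2.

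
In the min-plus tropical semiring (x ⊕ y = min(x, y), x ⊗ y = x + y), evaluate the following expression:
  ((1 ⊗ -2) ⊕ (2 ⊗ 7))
((1 ⊗ -2) ⊕ (2 ⊗ 7)) = -1

Expand innermost to outermost. Recall ⊕ takes the minimum of its arguments and ⊗ takes their sum. Working out the expression ((1 ⊗ -2) ⊕ (2 ⊗ 7)) gives -1.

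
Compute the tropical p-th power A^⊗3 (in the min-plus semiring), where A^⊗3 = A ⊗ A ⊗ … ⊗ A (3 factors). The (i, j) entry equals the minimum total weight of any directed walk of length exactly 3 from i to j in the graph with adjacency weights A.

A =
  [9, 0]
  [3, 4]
A^⊗3 =
  [7, 3]
  [6, 7]

Each entry (A^⊗3)_ij equals the minimum over all length-3 walks i = v_0 → v_1 → … → v_3 = j of Σ_t A[v_t][v_{t+1}]. For example, for (i, j) = (0, 1) we minimise over 4 possible intermediate vertex sequences; the minimum is 3, attained along the walk 0 → 1 → 0 → 1.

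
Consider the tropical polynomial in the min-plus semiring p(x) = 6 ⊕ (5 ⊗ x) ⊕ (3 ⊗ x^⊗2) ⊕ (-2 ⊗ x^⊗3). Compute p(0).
p(0) = -2

A tropical monomial a ⊗ x^⊗i evaluates to a + i · x. Evaluating each term at x = 0:
  Term 0 contributes 6 + 0 · 0 = 6
  Term 1 contributes 5 + 1 · 0 = 5
  Term 2 contributes 3 + 2 · 0 = 3
  Term 3 contributes -2 + 3 · 0 = -2
p(0) = ⊕ of these = min[6, 5, 3, -2] = -2.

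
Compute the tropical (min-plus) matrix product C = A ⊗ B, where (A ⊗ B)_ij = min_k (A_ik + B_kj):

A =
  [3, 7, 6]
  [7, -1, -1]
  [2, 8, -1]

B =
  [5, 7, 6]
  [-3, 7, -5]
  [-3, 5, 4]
A ⊗ B =
  [3, 10, 2]
  [-4, 4, -6]
  [-4, 4, 3]

Apply the min-plus product entry-by-entry:
  C[0][0] = min over k of (A[0][0] + B[0][0] = 3 + 5 = 8, A[0][1] + B[1][0] = 7 + -3 = 4, A[0][2] + B[2][0] = 6 + -3 = 3) = 3 (attained at k = 2)
  C[0][1] = min over k of (A[0][0] + B[0][1] = 3 + 7 = 10, A[0][1] + B[1][1] = 7 + 7 = 14, A[0][2] + B[2][1] = 6 + 5 = 11) = 10 (attained at k = 0)
  C[0][2] = min over k of (A[0][0] + B[0][2] = 3 + 6 = 9, A[0][1] + B[1][2] = 7 + -5 = 2, A[0][2] + B[2][2] = 6 + 4 = 10) = 2 (attained at k = 1)
  C[1][0] = min over k of (A[1][0] + B[0][0] = 7 + 5 = 12, A[1][1] + B[1][0] = -1 + -3 = -4, A[1][2] + B[2][0] = -1 + -3 = -4) = -4 (attained at k = 1)
  C[1][1] = min over k of (A[1][0] + B[0][1] = 7 + 7 = 14, A[1][1] + B[1][1] = -1 + 7 = 6, A[1][2] + B[2][1] = -1 + 5 = 4) = 4 (attained at k = 2)
  C[1][2] = min over k of (A[1][0] + B[0][2] = 7 + 6 = 13, A[1][1] + B[1][2] = -1 + -5 = -6, A[1][2] + B[2][2] = -1 + 4 = 3) = -6 (attained at k = 1)
  C[2][0] = min over k of (A[2][0] + B[0][0] = 2 + 5 = 7, A[2][1] + B[1][0] = 8 + -3 = 5, A[2][2] + B[2][0] = -1 + -3 = -4) = -4 (attained at k = 2)
  C[2][1] = min over k of (A[2][0] + B[0][1] = 2 + 7 = 9, A[2][1] + B[1][1] = 8 + 7 = 15, A[2][2] + B[2][1] = -1 + 5 = 4) = 4 (attained at k = 2)
  C[2][2] = min over k of (A[2][0] + B[0][2] = 2 + 6 = 8, A[2][1] + B[1][2] = 8 + -5 = 3, A[2][2] + B[2][2] = -1 + 4 = 3) = 3 (attained at k = 1)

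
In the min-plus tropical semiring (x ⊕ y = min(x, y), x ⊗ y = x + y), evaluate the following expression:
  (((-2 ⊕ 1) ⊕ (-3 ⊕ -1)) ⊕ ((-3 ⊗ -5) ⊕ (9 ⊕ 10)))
(((-2 ⊕ 1) ⊕ (-3 ⊕ -1)) ⊕ ((-3 ⊗ -5) ⊕ (9 ⊕ 10))) = -8

Expand innermost to outermost. Recall ⊕ takes the minimum of its arguments and ⊗ takes their sum. Working out the expression (((-2 ⊕ 1) ⊕ (-3 ⊕ -1)) ⊕ ((-3 ⊗ -5) ⊕ (9 ⊕ 10))) gives -8.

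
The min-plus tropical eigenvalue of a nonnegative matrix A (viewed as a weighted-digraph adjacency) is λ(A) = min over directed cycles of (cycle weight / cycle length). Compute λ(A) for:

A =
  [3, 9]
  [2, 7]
λ(A) = 3

Enumerate directed cycles and compute their means (weight / length). Sample:
  cycle 0 → 0: weight = 3, length = 1, mean = 3/1 ≈ 3.000
  cycle 1 → 1: weight = 7, length = 1, mean = 7/1 ≈ 7.000
  cycle 0 → 1 → 0: weight = 11, length = 2, mean = 11/2 ≈ 5.500
  cycle 1 → 0 → 1: weight = 11, length = 2, mean = 11/2 ≈ 5.500
Minimum mean = 3.000, attained e.g. along the cycle 0 → 0 with weight 3 and length 1. So λ(A) = 3/1 = 3.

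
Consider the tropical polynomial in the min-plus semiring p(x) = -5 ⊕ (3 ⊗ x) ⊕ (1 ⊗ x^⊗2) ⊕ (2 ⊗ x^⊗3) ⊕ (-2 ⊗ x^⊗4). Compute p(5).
p(5) = -5

A tropical monomial a ⊗ x^⊗i evaluates to a + i · x. Evaluating each term at x = 5:
  Term 0 contributes -5 + 0 · 5 = -5
  Term 1 contributes 3 + 1 · 5 = 8
  Term 2 contributes 1 + 2 · 5 = 11
  Term 3 contributes 2 + 3 · 5 = 17
  Term 4 contributes -2 + 4 · 5 = 18
p(5) = ⊕ of these = min[-5, 8, 11, 17, 18] = -5.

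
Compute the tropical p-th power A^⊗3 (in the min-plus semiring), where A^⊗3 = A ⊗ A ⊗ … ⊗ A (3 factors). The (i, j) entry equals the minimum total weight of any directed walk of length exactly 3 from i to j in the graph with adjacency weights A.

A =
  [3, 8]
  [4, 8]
A^⊗3 =
  [9, 14]
  [10, 15]

Each entry (A^⊗3)_ij equals the minimum over all length-3 walks i = v_0 → v_1 → … → v_3 = j of Σ_t A[v_t][v_{t+1}]. For example, for (i, j) = (0, 1) we minimise over 4 possible intermediate vertex sequences; the minimum is 14, attained along the walk 0 → 0 → 0 → 1.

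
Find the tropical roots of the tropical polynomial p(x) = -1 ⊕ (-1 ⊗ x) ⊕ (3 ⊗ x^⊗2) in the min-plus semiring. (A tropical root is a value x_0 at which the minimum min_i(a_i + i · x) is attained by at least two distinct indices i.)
Roots: {-4, 0}

Each tropical root is a break point of the lower envelope of the lines y = a_i + i · x (there are 3 lines, with slopes 0, 1, ..., 2). Only the lines that attain the minimum somewhere contribute to roots; other lines are dominated. Here the surviving (envelope) indices are i = 2, i = 1, i = 0.
Intersections between consecutive envelope lines give the roots: for adjacent envelope indices i < j the intersection is x = (a_i − a_j) / (j − i). Reading off the sorted break points: {-4, 0}.
Verification: at each break x_0, at least two indices attain the minimum of min_i(a_i + i · x_0).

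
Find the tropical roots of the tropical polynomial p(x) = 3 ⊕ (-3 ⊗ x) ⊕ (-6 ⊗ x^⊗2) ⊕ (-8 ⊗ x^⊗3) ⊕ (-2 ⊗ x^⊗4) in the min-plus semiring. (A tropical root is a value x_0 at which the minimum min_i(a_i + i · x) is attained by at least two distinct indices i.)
Roots: {-6, 2, 3, 6}

Each tropical root is a break point of the lower envelope of the lines y = a_i + i · x (there are 5 lines, with slopes 0, 1, ..., 4). Only the lines that attain the minimum somewhere contribute to roots; other lines are dominated. Here the surviving (envelope) indices are i = 4, i = 3, i = 2, i = 1, i = 0.
Intersections between consecutive envelope lines give the roots: for adjacent envelope indices i < j the intersection is x = (a_i − a_j) / (j − i). Reading off the sorted break points: {-6, 2, 3, 6}.
Verification: at each break x_0, at least two indices attain the minimum of min_i(a_i + i · x_0).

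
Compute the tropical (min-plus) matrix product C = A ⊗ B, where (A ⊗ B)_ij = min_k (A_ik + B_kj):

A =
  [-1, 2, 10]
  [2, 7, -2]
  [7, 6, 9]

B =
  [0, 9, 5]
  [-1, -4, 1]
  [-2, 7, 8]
A ⊗ B =
  [-1, -2, 3]
  [-4, 3, 6]
  [5, 2, 7]

Apply the min-plus product entry-by-entry:
  C[0][0] = min over k of (A[0][0] + B[0][0] = -1 + 0 = -1, A[0][1] + B[1][0] = 2 + -1 = 1, A[0][2] + B[2][0] = 10 + -2 = 8) = -1 (attained at k = 0)
  C[0][1] = min over k of (A[0][0] + B[0][1] = -1 + 9 = 8, A[0][1] + B[1][1] = 2 + -4 = -2, A[0][2] + B[2][1] = 10 + 7 = 17) = -2 (attained at k = 1)
  C[0][2] = min over k of (A[0][0] + B[0][2] = -1 + 5 = 4, A[0][1] + B[1][2] = 2 + 1 = 3, A[0][2] + B[2][2] = 10 + 8 = 18) = 3 (attained at k = 1)
  C[1][0] = min over k of (A[1][0] + B[0][0] = 2 + 0 = 2, A[1][1] + B[1][0] = 7 + -1 = 6, A[1][2] + B[2][0] = -2 + -2 = -4) = -4 (attained at k = 2)
  C[1][1] = min over k of (A[1][0] + B[0][1] = 2 + 9 = 11, A[1][1] + B[1][1] = 7 + -4 = 3, A[1][2] + B[2][1] = -2 + 7 = 5) = 3 (attained at k = 1)
  C[1][2] = min over k of (A[1][0] + B[0][2] = 2 + 5 = 7, A[1][1] + B[1][2] = 7 + 1 = 8, A[1][2] + B[2][2] = -2 + 8 = 6) = 6 (attained at k = 2)
  C[2][0] = min over k of (A[2][0] + B[0][0] = 7 + 0 = 7, A[2][1] + B[1][0] = 6 + -1 = 5, A[2][2] + B[2][0] = 9 + -2 = 7) = 5 (attained at k = 1)
  C[2][1] = min over k of (A[2][0] + B[0][1] = 7 + 9 = 16, A[2][1] + B[1][1] = 6 + -4 = 2, A[2][2] + B[2][1] = 9 + 7 = 16) = 2 (attained at k = 1)
  C[2][2] = min over k of (A[2][0] + B[0][2] = 7 + 5 = 12, A[2][1] + B[1][2] = 6 + 1 = 7, A[2][2] + B[2][2] = 9 + 8 = 17) = 7 (attained at k = 1)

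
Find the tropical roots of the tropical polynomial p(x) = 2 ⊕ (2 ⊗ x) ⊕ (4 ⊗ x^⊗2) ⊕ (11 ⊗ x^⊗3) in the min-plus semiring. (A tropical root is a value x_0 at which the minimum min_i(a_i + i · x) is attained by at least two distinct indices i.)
Roots: {-7, -2, 0}

Each tropical root is a break point of the lower envelope of the lines y = a_i + i · x (there are 4 lines, with slopes 0, 1, ..., 3). Only the lines that attain the minimum somewhere contribute to roots; other lines are dominated. Here the surviving (envelope) indices are i = 3, i = 2, i = 1, i = 0.
Intersections between consecutive envelope lines give the roots: for adjacent envelope indices i < j the intersection is x = (a_i − a_j) / (j − i). Reading off the sorted break points: {-7, -2, 0}.
Verification: at each break x_0, at least two indices attain the minimum of min_i(a_i + i · x_0).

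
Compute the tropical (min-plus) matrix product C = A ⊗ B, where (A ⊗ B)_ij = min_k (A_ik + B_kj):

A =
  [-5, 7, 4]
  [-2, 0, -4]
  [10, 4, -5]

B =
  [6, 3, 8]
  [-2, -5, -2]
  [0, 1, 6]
A ⊗ B =
  [1, -2, 3]
  [-4, -5, -2]
  [-5, -4, 1]

Apply the min-plus product entry-by-entry:
  C[0][0] = min over k of (A[0][0] + B[0][0] = -5 + 6 = 1, A[0][1] + B[1][0] = 7 + -2 = 5, A[0][2] + B[2][0] = 4 + 0 = 4) = 1 (attained at k = 0)
  C[0][1] = min over k of (A[0][0] + B[0][1] = -5 + 3 = -2, A[0][1] + B[1][1] = 7 + -5 = 2, A[0][2] + B[2][1] = 4 + 1 = 5) = -2 (attained at k = 0)
  C[0][2] = min over k of (A[0][0] + B[0][2] = -5 + 8 = 3, A[0][1] + B[1][2] = 7 + -2 = 5, A[0][2] + B[2][2] = 4 + 6 = 10) = 3 (attained at k = 0)
  C[1][0] = min over k of (A[1][0] + B[0][0] = -2 + 6 = 4, A[1][1] + B[1][0] = 0 + -2 = -2, A[1][2] + B[2][0] = -4 + 0 = -4) = -4 (attained at k = 2)
  C[1][1] = min over k of (A[1][0] + B[0][1] = -2 + 3 = 1, A[1][1] + B[1][1] = 0 + -5 = -5, A[1][2] + B[2][1] = -4 + 1 = -3) = -5 (attained at k = 1)
  C[1][2] = min over k of (A[1][0] + B[0][2] = -2 + 8 = 6, A[1][1] + B[1][2] = 0 + -2 = -2, A[1][2] + B[2][2] = -4 + 6 = 2) = -2 (attained at k = 1)
  C[2][0] = min over k of (A[2][0] + B[0][0] = 10 + 6 = 16, A[2][1] + B[1][0] = 4 + -2 = 2, A[2][2] + B[2][0] = -5 + 0 = -5) = -5 (attained at k = 2)
  C[2][1] = min over k of (A[2][0] + B[0][1] = 10 + 3 = 13, A[2][1] + B[1][1] = 4 + -5 = -1, A[2][2] + B[2][1] = -5 + 1 = -4) = -4 (attained at k = 2)
  C[2][2] = min over k of (A[2][0] + B[0][2] = 10 + 8 = 18, A[2][1] + B[1][2] = 4 + -2 = 2, A[2][2] + B[2][2] = -5 + 6 = 1) = 1 (attained at k = 2)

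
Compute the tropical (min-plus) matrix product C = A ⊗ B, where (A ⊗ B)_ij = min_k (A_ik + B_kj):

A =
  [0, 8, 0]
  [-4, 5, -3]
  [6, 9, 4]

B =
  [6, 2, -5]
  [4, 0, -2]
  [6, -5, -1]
A ⊗ B =
  [6, -5, -5]
  [2, -8, -9]
  [10, -1, 1]

Apply the min-plus product entry-by-entry:
  C[0][0] = min over k of (A[0][0] + B[0][0] = 0 + 6 = 6, A[0][1] + B[1][0] = 8 + 4 = 12, A[0][2] + B[2][0] = 0 + 6 = 6) = 6 (attained at k = 0)
  C[0][1] = min over k of (A[0][0] + B[0][1] = 0 + 2 = 2, A[0][1] + B[1][1] = 8 + 0 = 8, A[0][2] + B[2][1] = 0 + -5 = -5) = -5 (attained at k = 2)
  C[0][2] = min over k of (A[0][0] + B[0][2] = 0 + -5 = -5, A[0][1] + B[1][2] = 8 + -2 = 6, A[0][2] + B[2][2] = 0 + -1 = -1) = -5 (attained at k = 0)
  C[1][0] = min over k of (A[1][0] + B[0][0] = -4 + 6 = 2, A[1][1] + B[1][0] = 5 + 4 = 9, A[1][2] + B[2][0] = -3 + 6 = 3) = 2 (attained at k = 0)
  C[1][1] = min over k of (A[1][0] + B[0][1] = -4 + 2 = -2, A[1][1] + B[1][1] = 5 + 0 = 5, A[1][2] + B[2][1] = -3 + -5 = -8) = -8 (attained at k = 2)
  C[1][2] = min over k of (A[1][0] + B[0][2] = -4 + -5 = -9, A[1][1] + B[1][2] = 5 + -2 = 3, A[1][2] + B[2][2] = -3 + -1 = -4) = -9 (attained at k = 0)
  C[2][0] = min over k of (A[2][0] + B[0][0] = 6 + 6 = 12, A[2][1] + B[1][0] = 9 + 4 = 13, A[2][2] + B[2][0] = 4 + 6 = 10) = 10 (attained at k = 2)
  C[2][1] = min over k of (A[2][0] + B[0][1] = 6 + 2 = 8, A[2][1] + B[1][1] = 9 + 0 = 9, A[2][2] + B[2][1] = 4 + -5 = -1) = -1 (attained at k = 2)
  C[2][2] = min over k of (A[2][0] + B[0][2] = 6 + -5 = 1, A[2][1] + B[1][2] = 9 + -2 = 7, A[2][2] + B[2][2] = 4 + -1 = 3) = 1 (attained at k = 0)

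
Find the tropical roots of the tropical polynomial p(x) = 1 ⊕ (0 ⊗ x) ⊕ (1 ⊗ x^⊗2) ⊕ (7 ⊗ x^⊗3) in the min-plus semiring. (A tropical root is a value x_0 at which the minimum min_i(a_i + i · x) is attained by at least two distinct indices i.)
Roots: {-6, -1, 1}

Each tropical root is a break point of the lower envelope of the lines y = a_i + i · x (there are 4 lines, with slopes 0, 1, ..., 3). Only the lines that attain the minimum somewhere contribute to roots; other lines are dominated. Here the surviving (envelope) indices are i = 3, i = 2, i = 1, i = 0.
Intersections between consecutive envelope lines give the roots: for adjacent envelope indices i < j the intersection is x = (a_i − a_j) / (j − i). Reading off the sorted break points: {-6, -1, 1}.
Verification: at each break x_0, at least two indices attain the minimum of min_i(a_i + i · x_0).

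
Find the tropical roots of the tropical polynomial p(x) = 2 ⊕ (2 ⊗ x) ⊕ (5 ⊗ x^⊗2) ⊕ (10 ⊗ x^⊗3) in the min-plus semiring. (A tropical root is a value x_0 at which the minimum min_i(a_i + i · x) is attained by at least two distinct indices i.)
Roots: {-5, -3, 0}

Each tropical root is a break point of the lower envelope of the lines y = a_i + i · x (there are 4 lines, with slopes 0, 1, ..., 3). Only the lines that attain the minimum somewhere contribute to roots; other lines are dominated. Here the surviving (envelope) indices are i = 3, i = 2, i = 1, i = 0.
Intersections between consecutive envelope lines give the roots: for adjacent envelope indices i < j the intersection is x = (a_i − a_j) / (j − i). Reading off the sorted break points: {-5, -3, 0}.
Verification: at each break x_0, at least two indices attain the minimum of min_i(a_i + i · x_0).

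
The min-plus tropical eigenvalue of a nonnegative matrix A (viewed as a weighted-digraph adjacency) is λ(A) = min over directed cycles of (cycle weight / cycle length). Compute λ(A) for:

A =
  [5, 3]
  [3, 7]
λ(A) = 3

Enumerate directed cycles and compute their means (weight / length). Sample:
  cycle 0 → 0: weight = 5, length = 1, mean = 5/1 ≈ 5.000
  cycle 1 → 1: weight = 7, length = 1, mean = 7/1 ≈ 7.000
  cycle 0 → 1 → 0: weight = 6, length = 2, mean = 6/2 ≈ 3.000
  cycle 1 → 0 → 1: weight = 6, length = 2, mean = 6/2 ≈ 3.000
Minimum mean = 3.000, attained e.g. along the cycle 0 → 1 → 0 with weight 6 and length 2. So λ(A) = 6/2 = 3.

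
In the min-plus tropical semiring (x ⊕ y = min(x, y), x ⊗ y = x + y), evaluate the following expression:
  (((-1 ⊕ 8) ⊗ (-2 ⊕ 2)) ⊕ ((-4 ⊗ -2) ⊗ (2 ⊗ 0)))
(((-1 ⊕ 8) ⊗ (-2 ⊕ 2)) ⊕ ((-4 ⊗ -2) ⊗ (2 ⊗ 0))) = -4

Expand innermost to outermost. Recall ⊕ takes the minimum of its arguments and ⊗ takes their sum. Working out the expression (((-1 ⊕ 8) ⊗ (-2 ⊕ 2)) ⊕ ((-4 ⊗ -2) ⊗ (2 ⊗ 0))) gives -4.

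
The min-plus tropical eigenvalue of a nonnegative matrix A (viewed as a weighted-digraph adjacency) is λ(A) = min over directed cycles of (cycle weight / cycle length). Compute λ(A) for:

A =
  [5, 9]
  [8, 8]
λ(A) = 5

Enumerate directed cycles and compute their means (weight / length). Sample:
  cycle 0 → 0: weight = 5, length = 1, mean = 5/1 ≈ 5.000
  cycle 1 → 1: weight = 8, length = 1, mean = 8/1 ≈ 8.000
  cycle 0 → 1 → 0: weight = 17, length = 2, mean = 17/2 ≈ 8.500
  cycle 1 → 0 → 1: weight = 17, length = 2, mean = 17/2 ≈ 8.500
Minimum mean = 5.000, attained e.g. along the cycle 0 → 0 with weight 5 and length 1. So λ(A) = 5/1 = 5.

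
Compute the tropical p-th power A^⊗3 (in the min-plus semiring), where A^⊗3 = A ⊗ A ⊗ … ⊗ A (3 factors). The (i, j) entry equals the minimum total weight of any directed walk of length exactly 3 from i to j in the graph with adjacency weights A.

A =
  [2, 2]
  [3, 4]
A^⊗3 =
  [6, 6]
  [7, 7]

Each entry (A^⊗3)_ij equals the minimum over all length-3 walks i = v_0 → v_1 → … → v_3 = j of Σ_t A[v_t][v_{t+1}]. For example, for (i, j) = (0, 1) we minimise over 4 possible intermediate vertex sequences; the minimum is 6, attained along the walk 0 → 0 → 0 → 1.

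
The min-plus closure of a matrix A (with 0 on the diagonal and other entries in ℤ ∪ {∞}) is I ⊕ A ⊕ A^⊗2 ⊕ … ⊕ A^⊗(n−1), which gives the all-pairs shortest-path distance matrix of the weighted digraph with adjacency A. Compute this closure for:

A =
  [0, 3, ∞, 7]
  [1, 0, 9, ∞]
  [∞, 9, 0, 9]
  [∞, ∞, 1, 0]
Closure =
  [0, 3, 8, 7]
  [1, 0, 9, 8]
  [10, 9, 0, 9]
  [11, 10, 1, 0]

This is the Floyd-Warshall all-pairs shortest-path computation. For each intermediate vertex k = 0, 1, …, 3, update dist[i][j] ← min(dist[i][j], dist[i][k] + dist[k][j]). The final matrix gives, for each (i, j), the minimum total weight of any directed path from i to j (possibly empty when i = j).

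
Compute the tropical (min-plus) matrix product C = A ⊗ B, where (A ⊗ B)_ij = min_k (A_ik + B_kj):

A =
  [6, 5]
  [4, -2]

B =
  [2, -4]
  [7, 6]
A ⊗ B =
  [8, 2]
  [5, 0]

Apply the min-plus product entry-by-entry:
  C[0][0] = min over k of (A[0][0] + B[0][0] = 6 + 2 = 8, A[0][1] + B[1][0] = 5 + 7 = 12) = 8 (attained at k = 0)
  C[0][1] = min over k of (A[0][0] + B[0][1] = 6 + -4 = 2, A[0][1] + B[1][1] = 5 + 6 = 11) = 2 (attained at k = 0)
  C[1][0] = min over k of (A[1][0] + B[0][0] = 4 + 2 = 6, A[1][1] + B[1][0] = -2 + 7 = 5) = 5 (attained at k = 1)
  C[1][1] = min over k of (A[1][0] + B[0][1] = 4 + -4 = 0, A[1][1] + B[1][1] = -2 + 6 = 4) = 0 (attained at k = 0)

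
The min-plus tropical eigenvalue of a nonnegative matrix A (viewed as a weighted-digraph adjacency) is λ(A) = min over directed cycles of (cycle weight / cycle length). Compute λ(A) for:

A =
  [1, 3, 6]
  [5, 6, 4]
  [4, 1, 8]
λ(A) = 1

Enumerate directed cycles and compute their means (weight / length). Sample:
  cycle 0 → 0: weight = 1, length = 1, mean = 1/1 ≈ 1.000
  cycle 1 → 1: weight = 6, length = 1, mean = 6/1 ≈ 6.000
  cycle 2 → 2: weight = 8, length = 1, mean = 8/1 ≈ 8.000
  cycle 0 → 1 → 0: weight = 8, length = 2, mean = 8/2 ≈ 4.000
  cycle 0 → 2 → 0: weight = 10, length = 2, mean = 10/2 ≈ 5.000
  cycle 1 → 0 → 1: weight = 8, length = 2, mean = 8/2 ≈ 4.000
Minimum mean = 1.000, attained e.g. along the cycle 0 → 0 with weight 1 and length 1. So λ(A) = 1/1 = 1.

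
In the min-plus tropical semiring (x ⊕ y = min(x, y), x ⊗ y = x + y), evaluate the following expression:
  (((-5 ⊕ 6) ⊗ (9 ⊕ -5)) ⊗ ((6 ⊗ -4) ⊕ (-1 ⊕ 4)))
(((-5 ⊕ 6) ⊗ (9 ⊕ -5)) ⊗ ((6 ⊗ -4) ⊕ (-1 ⊕ 4))) = -11

Expand innermost to outermost. Recall ⊕ takes the minimum of its arguments and ⊗ takes their sum. Working out the expression (((-5 ⊕ 6) ⊗ (9 ⊕ -5)) ⊗ ((6 ⊗ -4) ⊕ (-1 ⊕ 4))) gives -11.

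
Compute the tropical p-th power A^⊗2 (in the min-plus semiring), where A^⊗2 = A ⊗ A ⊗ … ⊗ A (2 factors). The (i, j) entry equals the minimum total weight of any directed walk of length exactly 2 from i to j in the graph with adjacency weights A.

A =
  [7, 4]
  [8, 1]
A^⊗2 =
  [12, 5]
  [9, 2]

Each entry (A^⊗2)_ij equals the minimum over all length-2 walks i = v_0 → v_1 → … → v_2 = j of Σ_t A[v_t][v_{t+1}]. For example, for (i, j) = (0, 1) we minimise over 2 possible intermediate vertex sequences; the minimum is 5, attained along the walk 0 → 1 → 1.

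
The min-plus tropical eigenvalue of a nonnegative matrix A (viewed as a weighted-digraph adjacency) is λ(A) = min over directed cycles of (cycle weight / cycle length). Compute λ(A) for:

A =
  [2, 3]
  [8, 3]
λ(A) = 2

Enumerate directed cycles and compute their means (weight / length). Sample:
  cycle 0 → 0: weight = 2, length = 1, mean = 2/1 ≈ 2.000
  cycle 1 → 1: weight = 3, length = 1, mean = 3/1 ≈ 3.000
  cycle 0 → 1 → 0: weight = 11, length = 2, mean = 11/2 ≈ 5.500
  cycle 1 → 0 → 1: weight = 11, length = 2, mean = 11/2 ≈ 5.500
Minimum mean = 2.000, attained e.g. along the cycle 0 → 0 with weight 2 and length 1. So λ(A) = 2/1 = 2.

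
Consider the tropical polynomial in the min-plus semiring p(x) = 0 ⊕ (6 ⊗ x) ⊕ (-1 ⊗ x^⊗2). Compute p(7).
p(7) = 0

A tropical monomial a ⊗ x^⊗i evaluates to a + i · x. Evaluating each term at x = 7:
  Term 0 contributes 0 + 0 · 7 = 0
  Term 1 contributes 6 + 1 · 7 = 13
  Term 2 contributes -1 + 2 · 7 = 13
p(7) = ⊕ of these = min[0, 13, 13] = 0.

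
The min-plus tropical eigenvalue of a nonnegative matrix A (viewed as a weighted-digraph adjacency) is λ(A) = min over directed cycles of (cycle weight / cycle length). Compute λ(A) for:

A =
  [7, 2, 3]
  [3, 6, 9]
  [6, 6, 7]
λ(A) = 5/2

Enumerate directed cycles and compute their means (weight / length). Sample:
  cycle 0 → 0: weight = 7, length = 1, mean = 7/1 ≈ 7.000
  cycle 1 → 1: weight = 6, length = 1, mean = 6/1 ≈ 6.000
  cycle 2 → 2: weight = 7, length = 1, mean = 7/1 ≈ 7.000
  cycle 0 → 1 → 0: weight = 5, length = 2, mean = 5/2 ≈ 2.500
  cycle 0 → 2 → 0: weight = 9, length = 2, mean = 9/2 ≈ 4.500
  cycle 1 → 0 → 1: weight = 5, length = 2, mean = 5/2 ≈ 2.500
Minimum mean = 2.500, attained e.g. along the cycle 0 → 1 → 0 with weight 5 and length 2. So λ(A) = 5/2 = 5/2.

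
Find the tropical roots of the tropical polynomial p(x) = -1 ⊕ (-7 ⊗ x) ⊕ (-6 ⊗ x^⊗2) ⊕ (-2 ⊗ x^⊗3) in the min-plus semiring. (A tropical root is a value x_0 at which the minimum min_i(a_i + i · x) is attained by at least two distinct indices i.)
Roots: {-4, -1, 6}

Each tropical root is a break point of the lower envelope of the lines y = a_i + i · x (there are 4 lines, with slopes 0, 1, ..., 3). Only the lines that attain the minimum somewhere contribute to roots; other lines are dominated. Here the surviving (envelope) indices are i = 3, i = 2, i = 1, i = 0.
Intersections between consecutive envelope lines give the roots: for adjacent envelope indices i < j the intersection is x = (a_i − a_j) / (j − i). Reading off the sorted break points: {-4, -1, 6}.
Verification: at each break x_0, at least two indices attain the minimum of min_i(a_i + i · x_0).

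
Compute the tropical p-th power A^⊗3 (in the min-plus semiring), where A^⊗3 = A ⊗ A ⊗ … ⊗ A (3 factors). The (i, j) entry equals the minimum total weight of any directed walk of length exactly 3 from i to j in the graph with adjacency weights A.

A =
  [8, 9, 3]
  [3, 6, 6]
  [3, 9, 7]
A^⊗3 =
  [13, 15, 9]
  [9, 15, 12]
  [9, 15, 13]

Each entry (A^⊗3)_ij equals the minimum over all length-3 walks i = v_0 → v_1 → … → v_3 = j of Σ_t A[v_t][v_{t+1}]. For example, for (i, j) = (0, 2) we minimise over 9 possible intermediate vertex sequences; the minimum is 9, attained along the walk 0 → 2 → 0 → 2.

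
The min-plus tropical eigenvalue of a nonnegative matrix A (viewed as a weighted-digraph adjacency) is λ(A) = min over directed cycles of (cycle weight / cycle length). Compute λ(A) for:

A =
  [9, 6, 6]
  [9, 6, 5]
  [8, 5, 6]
λ(A) = 5

Enumerate directed cycles and compute their means (weight / length). Sample:
  cycle 0 → 0: weight = 9, length = 1, mean = 9/1 ≈ 9.000
  cycle 1 → 1: weight = 6, length = 1, mean = 6/1 ≈ 6.000
  cycle 2 → 2: weight = 6, length = 1, mean = 6/1 ≈ 6.000
  cycle 0 → 1 → 0: weight = 15, length = 2, mean = 15/2 ≈ 7.500
  cycle 0 → 2 → 0: weight = 14, length = 2, mean = 14/2 ≈ 7.000
  cycle 1 → 0 → 1: weight = 15, length = 2, mean = 15/2 ≈ 7.500
Minimum mean = 5.000, attained e.g. along the cycle 1 → 2 → 1 with weight 10 and length 2. So λ(A) = 10/2 = 5.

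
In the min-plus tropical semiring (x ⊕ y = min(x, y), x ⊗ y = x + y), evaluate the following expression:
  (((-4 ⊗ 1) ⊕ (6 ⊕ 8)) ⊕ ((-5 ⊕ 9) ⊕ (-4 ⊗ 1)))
(((-4 ⊗ 1) ⊕ (6 ⊕ 8)) ⊕ ((-5 ⊕ 9) ⊕ (-4 ⊗ 1))) = -5

Expand innermost to outermost. Recall ⊕ takes the minimum of its arguments and ⊗ takes their sum. Working out the expression (((-4 ⊗ 1) ⊕ (6 ⊕ 8)) ⊕ ((-5 ⊕ 9) ⊕ (-4 ⊗ 1))) gives -5.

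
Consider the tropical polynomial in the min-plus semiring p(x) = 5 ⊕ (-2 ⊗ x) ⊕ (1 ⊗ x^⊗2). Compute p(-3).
p(-3) = -5

A tropical monomial a ⊗ x^⊗i evaluates to a + i · x. Evaluating each term at x = -3:
  Term 0 contributes 5 + 0 · -3 = 5
  Term 1 contributes -2 + 1 · -3 = -5
  Term 2 contributes 1 + 2 · -3 = -5
p(-3) = ⊕ of these = min[5, -5, -5] = -5.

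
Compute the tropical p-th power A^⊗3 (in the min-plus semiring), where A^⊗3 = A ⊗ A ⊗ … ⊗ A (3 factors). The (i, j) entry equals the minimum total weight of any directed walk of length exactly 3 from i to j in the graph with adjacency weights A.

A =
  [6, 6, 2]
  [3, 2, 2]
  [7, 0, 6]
A^⊗3 =
  [5, 4, 4]
  [5, 4, 4]
  [5, 2, 4]

Each entry (A^⊗3)_ij equals the minimum over all length-3 walks i = v_0 → v_1 → … → v_3 = j of Σ_t A[v_t][v_{t+1}]. For example, for (i, j) = (0, 2) we minimise over 9 possible intermediate vertex sequences; the minimum is 4, attained along the walk 0 → 2 → 1 → 2.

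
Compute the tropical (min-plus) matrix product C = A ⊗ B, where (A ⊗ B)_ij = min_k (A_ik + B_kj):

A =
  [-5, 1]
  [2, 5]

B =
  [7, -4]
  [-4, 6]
A ⊗ B =
  [-3, -9]
  [1, -2]

Apply the min-plus product entry-by-entry:
  C[0][0] = min over k of (A[0][0] + B[0][0] = -5 + 7 = 2, A[0][1] + B[1][0] = 1 + -4 = -3) = -3 (attained at k = 1)
  C[0][1] = min over k of (A[0][0] + B[0][1] = -5 + -4 = -9, A[0][1] + B[1][1] = 1 + 6 = 7) = -9 (attained at k = 0)
  C[1][0] = min over k of (A[1][0] + B[0][0] = 2 + 7 = 9, A[1][1] + B[1][0] = 5 + -4 = 1) = 1 (attained at k = 1)
  C[1][1] = min over k of (A[1][0] + B[0][1] = 2 + -4 = -2, A[1][1] + B[1][1] = 5 + 6 = 11) = -2 (attained at k = 0)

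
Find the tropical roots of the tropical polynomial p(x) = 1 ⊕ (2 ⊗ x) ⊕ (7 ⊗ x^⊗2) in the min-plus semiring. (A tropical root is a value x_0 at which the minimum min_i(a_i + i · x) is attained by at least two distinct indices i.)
Roots: {-5, -1}

Each tropical root is a break point of the lower envelope of the lines y = a_i + i · x (there are 3 lines, with slopes 0, 1, ..., 2). Only the lines that attain the minimum somewhere contribute to roots; other lines are dominated. Here the surviving (envelope) indices are i = 2, i = 1, i = 0.
Intersections between consecutive envelope lines give the roots: for adjacent envelope indices i < j the intersection is x = (a_i − a_j) / (j − i). Reading off the sorted break points: {-5, -1}.
Verification: at each break x_0, at least two indices attain the minimum of min_i(a_i + i · x_0).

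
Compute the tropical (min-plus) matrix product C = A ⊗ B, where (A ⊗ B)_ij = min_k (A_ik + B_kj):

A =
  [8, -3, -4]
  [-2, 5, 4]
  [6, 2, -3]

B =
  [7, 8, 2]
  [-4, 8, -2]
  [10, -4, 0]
A ⊗ B =
  [-7, -8, -5]
  [1, 0, 0]
  [-2, -7, -3]

Apply the min-plus product entry-by-entry:
  C[0][0] = min over k of (A[0][0] + B[0][0] = 8 + 7 = 15, A[0][1] + B[1][0] = -3 + -4 = -7, A[0][2] + B[2][0] = -4 + 10 = 6) = -7 (attained at k = 1)
  C[0][1] = min over k of (A[0][0] + B[0][1] = 8 + 8 = 16, A[0][1] + B[1][1] = -3 + 8 = 5, A[0][2] + B[2][1] = -4 + -4 = -8) = -8 (attained at k = 2)
  C[0][2] = min over k of (A[0][0] + B[0][2] = 8 + 2 = 10, A[0][1] + B[1][2] = -3 + -2 = -5, A[0][2] + B[2][2] = -4 + 0 = -4) = -5 (attained at k = 1)
  C[1][0] = min over k of (A[1][0] + B[0][0] = -2 + 7 = 5, A[1][1] + B[1][0] = 5 + -4 = 1, A[1][2] + B[2][0] = 4 + 10 = 14) = 1 (attained at k = 1)
  C[1][1] = min over k of (A[1][0] + B[0][1] = -2 + 8 = 6, A[1][1] + B[1][1] = 5 + 8 = 13, A[1][2] + B[2][1] = 4 + -4 = 0) = 0 (attained at k = 2)
  C[1][2] = min over k of (A[1][0] + B[0][2] = -2 + 2 = 0, A[1][1] + B[1][2] = 5 + -2 = 3, A[1][2] + B[2][2] = 4 + 0 = 4) = 0 (attained at k = 0)
  C[2][0] = min over k of (A[2][0] + B[0][0] = 6 + 7 = 13, A[2][1] + B[1][0] = 2 + -4 = -2, A[2][2] + B[2][0] = -3 + 10 = 7) = -2 (attained at k = 1)
  C[2][1] = min over k of (A[2][0] + B[0][1] = 6 + 8 = 14, A[2][1] + B[1][1] = 2 + 8 = 10, A[2][2] + B[2][1] = -3 + -4 = -7) = -7 (attained at k = 2)
  C[2][2] = min over k of (A[2][0] + B[0][2] = 6 + 2 = 8, A[2][1] + B[1][2] = 2 + -2 = 0, A[2][2] + B[2][2] = -3 + 0 = -3) = -3 (attained at k = 2)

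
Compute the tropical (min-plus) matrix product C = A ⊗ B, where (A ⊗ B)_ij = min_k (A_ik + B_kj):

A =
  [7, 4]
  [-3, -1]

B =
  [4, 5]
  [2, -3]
A ⊗ B =
  [6, 1]
  [1, -4]

Apply the min-plus product entry-by-entry:
  C[0][0] = min over k of (A[0][0] + B[0][0] = 7 + 4 = 11, A[0][1] + B[1][0] = 4 + 2 = 6) = 6 (attained at k = 1)
  C[0][1] = min over k of (A[0][0] + B[0][1] = 7 + 5 = 12, A[0][1] + B[1][1] = 4 + -3 = 1) = 1 (attained at k = 1)
  C[1][0] = min over k of (A[1][0] + B[0][0] = -3 + 4 = 1, A[1][1] + B[1][0] = -1 + 2 = 1) = 1 (attained at k = 0)
  C[1][1] = min over k of (A[1][0] + B[0][1] = -3 + 5 = 2, A[1][1] + B[1][1] = -1 + -3 = -4) = -4 (attained at k = 1)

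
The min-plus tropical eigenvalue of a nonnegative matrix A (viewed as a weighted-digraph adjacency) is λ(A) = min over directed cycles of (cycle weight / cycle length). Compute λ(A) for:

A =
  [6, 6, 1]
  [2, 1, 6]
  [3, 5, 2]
λ(A) = 1

Enumerate directed cycles and compute their means (weight / length). Sample:
  cycle 0 → 0: weight = 6, length = 1, mean = 6/1 ≈ 6.000
  cycle 1 → 1: weight = 1, length = 1, mean = 1/1 ≈ 1.000
  cycle 2 → 2: weight = 2, length = 1, mean = 2/1 ≈ 2.000
  cycle 0 → 1 → 0: weight = 8, length = 2, mean = 8/2 ≈ 4.000
  cycle 0 → 2 → 0: weight = 4, length = 2, mean = 4/2 ≈ 2.000
  cycle 1 → 0 → 1: weight = 8, length = 2, mean = 8/2 ≈ 4.000
Minimum mean = 1.000, attained e.g. along the cycle 1 → 1 with weight 1 and length 1. So λ(A) = 1/1 = 1.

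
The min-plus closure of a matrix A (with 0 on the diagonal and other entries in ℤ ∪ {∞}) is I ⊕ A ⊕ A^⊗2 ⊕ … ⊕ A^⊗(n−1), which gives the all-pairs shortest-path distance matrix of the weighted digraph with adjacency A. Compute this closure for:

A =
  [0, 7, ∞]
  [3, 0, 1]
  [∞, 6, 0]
Closure =
  [0, 7, 8]
  [3, 0, 1]
  [9, 6, 0]

This is the Floyd-Warshall all-pairs shortest-path computation. For each intermediate vertex k = 0, 1, …, 2, update dist[i][j] ← min(dist[i][j], dist[i][k] + dist[k][j]). The final matrix gives, for each (i, j), the minimum total weight of any directed path from i to j (possibly empty when i = j).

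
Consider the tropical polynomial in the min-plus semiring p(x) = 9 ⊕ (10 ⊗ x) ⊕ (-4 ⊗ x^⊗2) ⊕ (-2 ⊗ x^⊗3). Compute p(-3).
p(-3) = -11

A tropical monomial a ⊗ x^⊗i evaluates to a + i · x. Evaluating each term at x = -3:
  Term 0 contributes 9 + 0 · -3 = 9
  Term 1 contributes 10 + 1 · -3 = 7
  Term 2 contributes -4 + 2 · -3 = -10
  Term 3 contributes -2 + 3 · -3 = -11
p(-3) = ⊕ of these = min[9, 7, -10, -11] = -11.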